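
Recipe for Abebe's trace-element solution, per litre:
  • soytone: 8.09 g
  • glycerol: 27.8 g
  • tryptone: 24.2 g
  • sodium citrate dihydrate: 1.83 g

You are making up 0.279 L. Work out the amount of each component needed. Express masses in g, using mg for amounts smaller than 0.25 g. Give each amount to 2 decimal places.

Scale factor = 279 mL / 1000 mL = 0.279.
soytone: 8.09 g × (279 mL / 1000 mL) = 2.26 g
glycerol: 27.8 g × (279 mL / 1000 mL) = 7.76 g
tryptone: 24.2 g × (279 mL / 1000 mL) = 6.75 g
sodium citrate dihydrate: 1.83 g × (279 mL / 1000 mL) = 0.51 g

soytone 2.26 g; glycerol 7.76 g; tryptone 6.75 g; sodium citrate dihydrate 0.51 g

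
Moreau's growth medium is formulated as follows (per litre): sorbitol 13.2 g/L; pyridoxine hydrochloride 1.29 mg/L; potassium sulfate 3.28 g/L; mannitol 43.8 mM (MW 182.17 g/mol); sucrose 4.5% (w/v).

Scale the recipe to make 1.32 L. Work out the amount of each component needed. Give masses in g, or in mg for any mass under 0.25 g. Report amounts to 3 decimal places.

Working volume: 1.32 L.
sorbitol: 13.2 g/L × 1.32 L = 17.424 g
pyridoxine hydrochloride: 1.29 mg/L × 1.32 L = 1.703 mg
potassium sulfate: 3.28 g/L × 1.32 L = 4.330 g
mannitol: 43.8 mmol/L × 182.17 g/mol × 1.32 L ÷ 1000 = 10.532 g
sucrose: 4.5% w/v = 45 g/L → 45 × 1.32 L = 59.400 g

sorbitol 17.424 g; pyridoxine hydrochloride 1.703 mg; potassium sulfate 4.330 g; mannitol 10.532 g; sucrose 59.400 g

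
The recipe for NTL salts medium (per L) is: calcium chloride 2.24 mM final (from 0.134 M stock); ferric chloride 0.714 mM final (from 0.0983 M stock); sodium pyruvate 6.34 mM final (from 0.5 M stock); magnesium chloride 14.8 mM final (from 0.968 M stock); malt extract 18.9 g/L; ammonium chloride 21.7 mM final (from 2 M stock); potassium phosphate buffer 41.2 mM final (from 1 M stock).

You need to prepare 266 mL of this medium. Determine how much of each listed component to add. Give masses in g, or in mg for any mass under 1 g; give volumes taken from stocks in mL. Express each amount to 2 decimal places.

Target volume = 266 mL = 0.266 L.
calcium chloride: dilute stock: 2.24 mM × 266 mL ÷ 134 mM = 4.45 mL
ferric chloride: V = C2·V2/C1 = 0.714 mM × 266 mL ÷ 98.3 mM = 1.93 mL
sodium pyruvate: V = C2·V2/C1 = 6.34 mM × 266 mL ÷ 500 mM = 3.37 mL
magnesium chloride: C1V1 = C2V2 → 14.8 mM × 266 mL ÷ 968 mM = 4.07 mL
malt extract: 18.9 g/L × 0.266 L = 5.03 g
ammonium chloride: C1V1 = C2V2 → 21.7 mM × 266 mL ÷ 2000 mM = 2.89 mL
potassium phosphate buffer: V = C2·V2/C1 = 41.2 mM × 266 mL ÷ 1000 mM = 10.96 mL

calcium chloride 4.45 mL; ferric chloride 1.93 mL; sodium pyruvate 3.37 mL; magnesium chloride 4.07 mL; malt extract 5.03 g; ammonium chloride 2.89 mL; potassium phosphate buffer 10.96 mL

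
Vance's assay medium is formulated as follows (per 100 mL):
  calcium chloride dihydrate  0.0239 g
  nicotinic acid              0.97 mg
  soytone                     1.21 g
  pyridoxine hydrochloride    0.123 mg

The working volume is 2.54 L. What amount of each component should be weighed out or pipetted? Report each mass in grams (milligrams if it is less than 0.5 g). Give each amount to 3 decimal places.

calcium chloride dihydrate 0.607 g; nicotinic acid 24.638 mg; soytone 30.734 g; pyridoxine hydrochloride 3.124 mg

Scale factor = 2540 mL / 100 mL = 25.4.
calcium chloride dihydrate: 0.0239 g × (2540 mL / 100 mL) = 0.607 g
nicotinic acid: 0.97 mg × (2540 mL / 100 mL) = 24.638 mg
soytone: 1.21 g × (2540 mL / 100 mL) = 30.734 g
pyridoxine hydrochloride: 0.123 mg × (2540 mL / 100 mL) = 3.124 mg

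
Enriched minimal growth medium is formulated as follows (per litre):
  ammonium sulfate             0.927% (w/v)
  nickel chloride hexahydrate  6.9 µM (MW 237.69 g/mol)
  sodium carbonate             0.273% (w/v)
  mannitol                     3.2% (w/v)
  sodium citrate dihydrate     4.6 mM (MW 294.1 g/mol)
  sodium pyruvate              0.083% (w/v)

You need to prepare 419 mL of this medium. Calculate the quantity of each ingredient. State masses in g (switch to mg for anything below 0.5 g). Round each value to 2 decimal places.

Scale factor relative to 1 L: 0.419.
ammonium sulfate: 0.927% w/v = 9.27 g/L → 9.27 × 0.419 L = 3.88 g
nickel chloride hexahydrate: 6.9 µmol/L × 237.69 g/mol × 0.419 L ÷ 1000 = 0.69 mg
sodium carbonate: 0.273 g per 100 mL × 419 mL ÷ 100 = 1.14 g
mannitol: 3.2% w/v = 32 g/L → 32 × 0.419 L = 13.41 g
sodium citrate dihydrate: 4.6 mmol/L × 294.1 g/mol × 0.419 L ÷ 1000 = 0.57 g
sodium pyruvate: 0.083 g per 100 mL × 419 mL ÷ 100 = 0.34777 g = 347.77 mg

ammonium sulfate 3.88 g; nickel chloride hexahydrate 0.69 mg; sodium carbonate 1.14 g; mannitol 13.41 g; sodium citrate dihydrate 0.57 g; sodium pyruvate 347.77 mg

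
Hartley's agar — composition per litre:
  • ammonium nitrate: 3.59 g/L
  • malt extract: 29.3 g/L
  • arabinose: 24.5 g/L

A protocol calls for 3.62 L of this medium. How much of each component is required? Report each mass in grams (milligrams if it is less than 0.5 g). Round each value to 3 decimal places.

ammonium nitrate 12.996 g; malt extract 106.066 g; arabinose 88.690 g

Scale factor relative to 1 L: 3.62.
ammonium nitrate: 3.59 g/L × 3.62 L = 12.996 g
malt extract: 29.3 g/L × 3.62 L = 106.066 g
arabinose: 24.5 g/L × 3.62 L = 88.690 g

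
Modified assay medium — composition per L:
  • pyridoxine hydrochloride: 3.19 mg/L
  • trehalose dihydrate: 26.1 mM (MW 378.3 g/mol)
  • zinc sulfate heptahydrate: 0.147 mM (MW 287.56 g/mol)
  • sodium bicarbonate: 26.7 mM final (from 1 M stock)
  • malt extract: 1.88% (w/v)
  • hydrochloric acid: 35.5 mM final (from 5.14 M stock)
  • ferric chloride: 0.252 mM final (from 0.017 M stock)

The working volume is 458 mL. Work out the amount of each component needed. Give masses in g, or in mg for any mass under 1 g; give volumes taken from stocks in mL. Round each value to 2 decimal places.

pyridoxine hydrochloride 1.46 mg; trehalose dihydrate 4.52 g; zinc sulfate heptahydrate 19.36 mg; sodium bicarbonate 12.23 mL; malt extract 8.61 g; hydrochloric acid 3.16 mL; ferric chloride 6.79 mL

Scale factor relative to 1 L: 0.458.
pyridoxine hydrochloride: 3.19 mg/L × 0.458 L = 1.46 mg
trehalose dihydrate: 26.1 mmol/L × 378.3 g/mol × 0.458 L ÷ 1000 = 4.52 g
zinc sulfate heptahydrate: 0.147 mmol/L × 287.56 mg/mmol × 0.458 L = 19.36 mg
sodium bicarbonate: dilute stock: 26.7 mM × 458 mL ÷ 1000 mM = 12.23 mL
malt extract: 1.88 g per 100 mL × 458 mL ÷ 100 = 8.61 g
hydrochloric acid: dilute stock: 35.5 mM × 458 mL ÷ 5140 mM = 3.16 mL
ferric chloride: dilute stock: 0.252 mM × 458 mL ÷ 17 mM = 6.79 mL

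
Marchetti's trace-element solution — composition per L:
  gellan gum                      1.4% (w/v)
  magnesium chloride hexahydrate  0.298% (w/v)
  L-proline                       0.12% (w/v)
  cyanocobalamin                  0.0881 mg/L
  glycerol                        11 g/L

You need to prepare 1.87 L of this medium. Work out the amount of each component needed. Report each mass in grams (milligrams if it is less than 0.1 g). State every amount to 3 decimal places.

Scale factor relative to 1 L: 1.87.
gellan gum: 1.4 g per 100 mL × 1870 mL ÷ 100 = 26.180 g
magnesium chloride hexahydrate: 0.298% w/v = 2.98 g/L → 2.98 × 1.87 L = 5.573 g
L-proline: 0.12% w/v = 1.2 g/L → 1.2 × 1.87 L = 2.244 g
cyanocobalamin: 0.0881 mg/L × 1.87 L = 0.165 mg
glycerol: 11 g/L × 1.87 L = 20.570 g

gellan gum 26.180 g; magnesium chloride hexahydrate 5.573 g; L-proline 2.244 g; cyanocobalamin 0.165 mg; glycerol 20.570 g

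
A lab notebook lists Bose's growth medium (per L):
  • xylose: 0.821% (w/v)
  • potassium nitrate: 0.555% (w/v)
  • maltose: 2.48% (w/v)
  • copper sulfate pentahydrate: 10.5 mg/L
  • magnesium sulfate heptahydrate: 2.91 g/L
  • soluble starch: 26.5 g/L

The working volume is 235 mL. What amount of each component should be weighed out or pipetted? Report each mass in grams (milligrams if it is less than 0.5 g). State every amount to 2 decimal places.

xylose 1.93 g; potassium nitrate 1.30 g; maltose 5.83 g; copper sulfate pentahydrate 2.47 mg; magnesium sulfate heptahydrate 0.68 g; soluble starch 6.23 g

Scale factor relative to 1 L: 0.235.
xylose: 0.821 g per 100 mL × 235 mL ÷ 100 = 1.93 g
potassium nitrate: 0.555 g per 100 mL × 235 mL ÷ 100 = 1.30 g
maltose: 2.48% w/v = 24.8 g/L → 24.8 × 0.235 L = 5.83 g
copper sulfate pentahydrate: 10.5 mg/L × 0.235 L = 2.47 mg
magnesium sulfate heptahydrate: 2.91 g/L × 0.235 L = 0.68 g
soluble starch: 26.5 g/L × 0.235 L = 6.23 g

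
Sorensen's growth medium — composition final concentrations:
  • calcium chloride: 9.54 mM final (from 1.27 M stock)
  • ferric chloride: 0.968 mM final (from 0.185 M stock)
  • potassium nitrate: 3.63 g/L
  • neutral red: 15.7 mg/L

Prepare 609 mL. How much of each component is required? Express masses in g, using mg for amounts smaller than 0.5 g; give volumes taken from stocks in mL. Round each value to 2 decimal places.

calcium chloride 4.57 mL; ferric chloride 3.19 mL; potassium nitrate 2.21 g; neutral red 9.56 mg

Target volume = 609 mL = 0.609 L.
calcium chloride: dilute stock: 9.54 mM × 609 mL ÷ 1270 mM = 4.57 mL
ferric chloride: dilute stock: 0.968 mM × 609 mL ÷ 185 mM = 3.19 mL
potassium nitrate: 3.63 g/L × 0.609 L = 2.21 g
neutral red: 15.7 mg/L × 0.609 L = 9.56 mg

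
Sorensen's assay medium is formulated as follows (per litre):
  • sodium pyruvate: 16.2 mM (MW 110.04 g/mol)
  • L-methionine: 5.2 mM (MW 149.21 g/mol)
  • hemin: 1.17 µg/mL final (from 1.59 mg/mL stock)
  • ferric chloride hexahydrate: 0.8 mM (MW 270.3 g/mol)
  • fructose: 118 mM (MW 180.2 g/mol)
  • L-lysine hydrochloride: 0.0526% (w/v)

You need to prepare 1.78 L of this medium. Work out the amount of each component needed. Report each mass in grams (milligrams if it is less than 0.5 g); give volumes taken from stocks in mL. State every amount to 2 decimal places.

Working volume: 1.78 L.
sodium pyruvate: 16.2 mmol/L × 110.04 g/mol × 1.78 L ÷ 1000 = 3.17 g
L-methionine: 5.2 mmol/L × 149.21 g/mol × 1.78 L ÷ 1000 = 1.38 g
hemin: V = C2·V2/C1 = 1.17 µg/mL × 1780 mL ÷ 1590 µg/mL = 1.31 mL
ferric chloride hexahydrate: 0.8 mmol/L × 270.3 mg/mmol × 1.78 L = 384.91 mg
fructose: 118 mmol/L × 180.2 g/mol × 1.78 L ÷ 1000 = 37.85 g
L-lysine hydrochloride: 0.0526% w/v = 0.526 g/L → 0.526 × 1.78 L = 0.94 g

sodium pyruvate 3.17 g; L-methionine 1.38 g; hemin 1.31 mL; ferric chloride hexahydrate 384.91 mg; fructose 37.85 g; L-lysine hydrochloride 0.94 g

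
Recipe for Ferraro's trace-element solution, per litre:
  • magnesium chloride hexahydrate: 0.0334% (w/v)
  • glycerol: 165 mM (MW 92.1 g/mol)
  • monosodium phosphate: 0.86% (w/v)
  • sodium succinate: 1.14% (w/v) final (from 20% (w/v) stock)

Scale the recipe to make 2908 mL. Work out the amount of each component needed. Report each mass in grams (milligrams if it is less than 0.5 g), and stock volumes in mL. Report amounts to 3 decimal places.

Target volume = 2908 mL = 2.908 L.
magnesium chloride hexahydrate: 0.0334 g per 100 mL × 2908 mL ÷ 100 = 0.971 g
glycerol: 165 mmol/L × 92.1 g/mol × 2.908 L ÷ 1000 = 44.191 g
monosodium phosphate: 0.86% w/v = 8.6 g/L → 8.6 × 2.908 L = 25.009 g
sodium succinate: dilute stock: 1.14% ÷ 20% × 2908 mL = 165.756 mL

magnesium chloride hexahydrate 0.971 g; glycerol 44.191 g; monosodium phosphate 25.009 g; sodium succinate 165.756 mL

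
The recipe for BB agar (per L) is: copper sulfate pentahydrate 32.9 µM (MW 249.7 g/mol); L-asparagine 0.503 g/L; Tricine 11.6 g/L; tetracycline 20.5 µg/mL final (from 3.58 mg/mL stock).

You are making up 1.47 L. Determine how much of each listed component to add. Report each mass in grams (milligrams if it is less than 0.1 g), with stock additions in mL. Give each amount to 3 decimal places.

Scale factor relative to 1 L: 1.47.
copper sulfate pentahydrate: 32.9 µmol/L × 249.7 g/mol × 1.47 L ÷ 1000 = 12.076 mg
L-asparagine: 0.503 g/L × 1.47 L = 0.739 g
Tricine: 11.6 g/L × 1.47 L = 17.052 g
tetracycline: dilute stock: 20.5 µg/mL × 1470 mL ÷ 3580 µg/mL = 8.418 mL

copper sulfate pentahydrate 12.076 mg; L-asparagine 0.739 g; Tricine 17.052 g; tetracycline 8.418 mL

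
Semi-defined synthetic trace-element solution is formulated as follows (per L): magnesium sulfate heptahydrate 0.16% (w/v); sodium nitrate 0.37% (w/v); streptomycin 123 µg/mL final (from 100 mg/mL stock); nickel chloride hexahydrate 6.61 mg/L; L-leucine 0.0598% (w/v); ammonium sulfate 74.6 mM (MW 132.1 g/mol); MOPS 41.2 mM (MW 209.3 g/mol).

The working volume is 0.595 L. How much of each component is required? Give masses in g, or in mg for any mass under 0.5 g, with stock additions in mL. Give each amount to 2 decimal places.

Scale factor relative to 1 L: 0.595.
magnesium sulfate heptahydrate: 0.16 g per 100 mL × 595 mL ÷ 100 = 0.95 g
sodium nitrate: 0.37% w/v = 3.7 g/L → 3.7 × 0.595 L = 2.20 g
streptomycin: V = C2·V2/C1 = 123 µg/mL × 595 mL ÷ 100000 µg/mL = 0.73 mL
nickel chloride hexahydrate: 6.61 mg/L × 0.595 L = 3.93 mg
L-leucine: 0.0598% w/v = 0.598 g/L → 0.598 × 0.595 L = 0.35581 g = 355.81 mg
ammonium sulfate: 74.6 mmol/L × 132.1 g/mol × 0.595 L ÷ 1000 = 5.86 g
MOPS: 41.2 mmol/L × 209.3 g/mol × 0.595 L ÷ 1000 = 5.13 g

magnesium sulfate heptahydrate 0.95 g; sodium nitrate 2.20 g; streptomycin 0.73 mL; nickel chloride hexahydrate 3.93 mg; L-leucine 355.81 mg; ammonium sulfate 5.86 g; MOPS 5.13 g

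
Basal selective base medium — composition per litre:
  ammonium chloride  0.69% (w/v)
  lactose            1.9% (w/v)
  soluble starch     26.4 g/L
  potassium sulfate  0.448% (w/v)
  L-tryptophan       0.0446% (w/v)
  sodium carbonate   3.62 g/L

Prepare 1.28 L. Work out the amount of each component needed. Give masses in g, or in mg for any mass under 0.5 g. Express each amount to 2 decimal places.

ammonium chloride 8.83 g; lactose 24.32 g; soluble starch 33.79 g; potassium sulfate 5.73 g; L-tryptophan 0.57 g; sodium carbonate 4.63 g

Scale factor relative to 1 L: 1.28.
ammonium chloride: 0.69% w/v = 6.9 g/L → 6.9 × 1.28 L = 8.83 g
lactose: 1.9 g per 100 mL × 1280 mL ÷ 100 = 24.32 g
soluble starch: 26.4 g/L × 1.28 L = 33.79 g
potassium sulfate: 0.448% w/v = 4.48 g/L → 4.48 × 1.28 L = 5.73 g
L-tryptophan: 0.0446% w/v = 0.446 g/L → 0.446 × 1.28 L = 0.57 g
sodium carbonate: 3.62 g/L × 1.28 L = 4.63 g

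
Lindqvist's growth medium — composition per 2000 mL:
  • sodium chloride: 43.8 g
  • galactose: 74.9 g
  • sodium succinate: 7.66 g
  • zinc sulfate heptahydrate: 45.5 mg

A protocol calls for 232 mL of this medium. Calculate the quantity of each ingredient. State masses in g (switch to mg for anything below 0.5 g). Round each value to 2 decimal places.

Ratio of target to recipe volume: 232 / 2000 = 0.116.
sodium chloride: 43.8 g × (232 mL / 2000 mL) = 5.08 g
galactose: 74.9 g × (232 mL / 2000 mL) = 8.69 g
sodium succinate: 7.66 g × (232 mL / 2000 mL) = 0.89 g
zinc sulfate heptahydrate: 45.5 mg × (232 mL / 2000 mL) = 5.28 mg

sodium chloride 5.08 g; galactose 8.69 g; sodium succinate 0.89 g; zinc sulfate heptahydrate 5.28 mg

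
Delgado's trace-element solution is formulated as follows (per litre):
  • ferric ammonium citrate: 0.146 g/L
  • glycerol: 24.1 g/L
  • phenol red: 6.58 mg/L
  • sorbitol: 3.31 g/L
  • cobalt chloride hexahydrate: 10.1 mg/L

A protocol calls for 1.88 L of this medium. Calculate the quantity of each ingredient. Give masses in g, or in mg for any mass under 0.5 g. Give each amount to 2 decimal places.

ferric ammonium citrate 274.48 mg; glycerol 45.31 g; phenol red 12.37 mg; sorbitol 6.22 g; cobalt chloride hexahydrate 18.99 mg

Working volume: 1.88 L.
ferric ammonium citrate: 0.146 g/L × 1.88 L = 0.27448 g = 274.48 mg
glycerol: 24.1 g/L × 1.88 L = 45.31 g
phenol red: 6.58 mg/L × 1.88 L = 12.37 mg
sorbitol: 3.31 g/L × 1.88 L = 6.22 g
cobalt chloride hexahydrate: 10.1 mg/L × 1.88 L = 18.99 mg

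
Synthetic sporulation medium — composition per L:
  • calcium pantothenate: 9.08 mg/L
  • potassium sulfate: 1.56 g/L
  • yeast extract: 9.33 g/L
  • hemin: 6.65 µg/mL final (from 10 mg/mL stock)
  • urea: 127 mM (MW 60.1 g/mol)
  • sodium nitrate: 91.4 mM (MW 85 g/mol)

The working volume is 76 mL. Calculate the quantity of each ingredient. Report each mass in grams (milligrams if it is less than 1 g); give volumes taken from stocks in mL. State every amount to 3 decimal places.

Target volume = 76 mL = 0.076 L.
calcium pantothenate: 9.08 mg/L × 0.076 L = 0.690 mg
potassium sulfate: 1.56 g/L × 0.076 L = 0.11856 g = 118.560 mg
yeast extract: 9.33 g/L × 0.076 L = 0.70908 g = 709.080 mg
hemin: dilute stock: 6.65 µg/mL × 76 mL ÷ 10000 µg/mL = 0.051 mL
urea: 127 mmol/L × 60.1 mg/mmol × 0.076 L = 580.085 mg
sodium nitrate: 91.4 mmol/L × 85 mg/mmol × 0.076 L = 590.444 mg

calcium pantothenate 0.690 mg; potassium sulfate 118.560 mg; yeast extract 709.080 mg; hemin 0.051 mL; urea 580.085 mg; sodium nitrate 590.444 mg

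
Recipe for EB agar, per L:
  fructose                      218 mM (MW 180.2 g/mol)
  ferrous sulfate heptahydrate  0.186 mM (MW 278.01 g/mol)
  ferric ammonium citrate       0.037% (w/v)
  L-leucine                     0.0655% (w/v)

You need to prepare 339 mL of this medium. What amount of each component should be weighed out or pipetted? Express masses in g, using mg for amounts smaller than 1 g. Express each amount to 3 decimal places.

Target volume = 339 mL = 0.339 L.
fructose: 218 mmol/L × 180.2 g/mol × 0.339 L ÷ 1000 = 13.317 g
ferrous sulfate heptahydrate: 0.186 mmol/L × 278.01 mg/mmol × 0.339 L = 17.530 mg
ferric ammonium citrate: 0.037% w/v = 0.37 g/L → 0.37 × 0.339 L = 0.12543 g = 125.430 mg
L-leucine: 0.0655% w/v = 0.655 g/L → 0.655 × 0.339 L = 0.222045 g = 222.045 mg

fructose 13.317 g; ferrous sulfate heptahydrate 17.530 mg; ferric ammonium citrate 125.430 mg; L-leucine 222.045 mg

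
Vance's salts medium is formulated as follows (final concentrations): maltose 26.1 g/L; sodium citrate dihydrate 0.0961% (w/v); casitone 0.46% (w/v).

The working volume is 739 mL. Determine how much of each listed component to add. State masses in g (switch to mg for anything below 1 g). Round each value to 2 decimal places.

maltose 19.29 g; sodium citrate dihydrate 710.18 mg; casitone 3.40 g

Working volume: 739 mL = 0.739 L.
maltose: 26.1 g/L × 0.739 L = 19.29 g
sodium citrate dihydrate: 0.0961% w/v = 0.961 g/L → 0.961 × 0.739 L = 0.710179 g = 710.18 mg
casitone: 0.46% w/v = 4.6 g/L → 4.6 × 0.739 L = 3.40 g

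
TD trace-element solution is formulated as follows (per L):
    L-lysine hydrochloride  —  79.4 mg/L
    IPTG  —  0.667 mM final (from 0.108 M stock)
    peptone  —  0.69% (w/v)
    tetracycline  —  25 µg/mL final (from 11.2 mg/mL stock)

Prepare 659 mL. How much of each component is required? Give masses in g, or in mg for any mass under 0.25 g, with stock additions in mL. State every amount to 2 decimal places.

L-lysine hydrochloride 52.32 mg; IPTG 4.07 mL; peptone 4.55 g; tetracycline 1.47 mL

Target volume = 659 mL = 0.659 L.
L-lysine hydrochloride: 79.4 mg/L × 0.659 L = 52.32 mg
IPTG: dilute stock: 0.667 mM × 659 mL ÷ 108 mM = 4.07 mL
peptone: 0.69% w/v = 6.9 g/L → 6.9 × 0.659 L = 4.55 g
tetracycline: V = C2·V2/C1 = 25 µg/mL × 659 mL ÷ 11200 µg/mL = 1.47 mL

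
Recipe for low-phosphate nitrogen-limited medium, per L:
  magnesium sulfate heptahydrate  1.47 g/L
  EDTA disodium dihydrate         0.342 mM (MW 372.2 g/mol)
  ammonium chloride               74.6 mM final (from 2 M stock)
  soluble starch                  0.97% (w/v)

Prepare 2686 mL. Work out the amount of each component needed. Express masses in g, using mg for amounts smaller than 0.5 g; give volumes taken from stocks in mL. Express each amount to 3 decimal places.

magnesium sulfate heptahydrate 3.948 g; EDTA disodium dihydrate 341.907 mg; ammonium chloride 100.188 mL; soluble starch 26.054 g

Target volume = 2686 mL = 2.686 L.
magnesium sulfate heptahydrate: 1.47 g/L × 2.686 L = 3.948 g
EDTA disodium dihydrate: 0.342 mmol/L × 372.2 mg/mmol × 2.686 L = 341.907 mg
ammonium chloride: V = C2·V2/C1 = 74.6 mM × 2686 mL ÷ 2000 mM = 100.188 mL
soluble starch: 0.97% w/v = 9.7 g/L → 9.7 × 2.686 L = 26.054 g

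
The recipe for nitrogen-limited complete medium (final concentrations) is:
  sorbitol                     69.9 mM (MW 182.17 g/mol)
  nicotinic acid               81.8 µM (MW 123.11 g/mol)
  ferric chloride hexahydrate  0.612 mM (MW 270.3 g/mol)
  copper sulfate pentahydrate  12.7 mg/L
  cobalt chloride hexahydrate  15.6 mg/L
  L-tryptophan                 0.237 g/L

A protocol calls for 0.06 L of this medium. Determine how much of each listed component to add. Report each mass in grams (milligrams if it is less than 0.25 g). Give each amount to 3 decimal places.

Working volume: 0.06 L.
sorbitol: 69.9 mmol/L × 182.17 g/mol × 0.06 L ÷ 1000 = 0.764 g
nicotinic acid: 81.8 µmol/L × 123.11 g/mol × 0.06 L ÷ 1000 = 0.604 mg
ferric chloride hexahydrate: 0.612 mmol/L × 270.3 mg/mmol × 0.06 L = 9.925 mg
copper sulfate pentahydrate: 12.7 mg/L × 0.06 L = 0.762 mg
cobalt chloride hexahydrate: 15.6 mg/L × 0.06 L = 0.936 mg
L-tryptophan: 0.237 g/L × 0.06 L = 0.01422 g = 14.220 mg

sorbitol 0.764 g; nicotinic acid 0.604 mg; ferric chloride hexahydrate 9.925 mg; copper sulfate pentahydrate 0.762 mg; cobalt chloride hexahydrate 0.936 mg; L-tryptophan 14.220 mg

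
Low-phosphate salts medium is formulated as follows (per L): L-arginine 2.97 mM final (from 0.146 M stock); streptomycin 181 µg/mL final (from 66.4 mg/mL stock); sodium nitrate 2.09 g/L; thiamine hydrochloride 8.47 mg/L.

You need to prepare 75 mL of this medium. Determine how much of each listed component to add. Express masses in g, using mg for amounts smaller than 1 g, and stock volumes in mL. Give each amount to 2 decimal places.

L-arginine 1.53 mL; streptomycin 0.20 mL; sodium nitrate 156.75 mg; thiamine hydrochloride 0.64 mg

Target volume = 75 mL = 0.075 L.
L-arginine: dilute stock: 2.97 mM × 75 mL ÷ 146 mM = 1.53 mL
streptomycin: C1V1 = C2V2 → 181 µg/mL × 75 mL ÷ 66400 µg/mL = 0.20 mL
sodium nitrate: 2.09 g/L × 0.075 L = 0.15675 g = 156.75 mg
thiamine hydrochloride: 8.47 mg/L × 0.075 L = 0.64 mg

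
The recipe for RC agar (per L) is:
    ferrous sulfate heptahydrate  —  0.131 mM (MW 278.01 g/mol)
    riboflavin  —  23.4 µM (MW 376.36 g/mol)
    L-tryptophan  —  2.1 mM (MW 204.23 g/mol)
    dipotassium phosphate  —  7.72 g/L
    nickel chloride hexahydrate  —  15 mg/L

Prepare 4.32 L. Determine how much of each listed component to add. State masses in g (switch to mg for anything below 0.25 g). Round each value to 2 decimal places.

Working volume: 4.32 L.
ferrous sulfate heptahydrate: 0.131 mmol/L × 278.01 mg/mmol × 4.32 L = 157.33 mg
riboflavin: 23.4 µmol/L × 376.36 g/mol × 4.32 L ÷ 1000 = 38.05 mg
L-tryptophan: 2.1 mmol/L × 204.23 g/mol × 4.32 L ÷ 1000 = 1.85 g
dipotassium phosphate: 7.72 g/L × 4.32 L = 33.35 g
nickel chloride hexahydrate: 15 mg/L × 4.32 L = 64.80 mg

ferrous sulfate heptahydrate 157.33 mg; riboflavin 38.05 mg; L-tryptophan 1.85 g; dipotassium phosphate 33.35 g; nickel chloride hexahydrate 64.80 mg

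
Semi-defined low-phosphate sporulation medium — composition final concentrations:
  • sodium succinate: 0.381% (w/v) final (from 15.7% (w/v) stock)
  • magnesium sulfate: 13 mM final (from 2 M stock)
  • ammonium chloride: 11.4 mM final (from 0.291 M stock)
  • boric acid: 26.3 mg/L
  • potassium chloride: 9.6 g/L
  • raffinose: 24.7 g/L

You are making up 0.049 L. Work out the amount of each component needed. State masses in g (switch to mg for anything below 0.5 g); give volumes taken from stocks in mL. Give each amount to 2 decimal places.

sodium succinate 1.19 mL; magnesium sulfate 0.32 mL; ammonium chloride 1.92 mL; boric acid 1.29 mg; potassium chloride 470.40 mg; raffinose 1.21 g

Working volume: 0.049 L.
sodium succinate: V = C2·V2/C1 = 0.381% ÷ 15.7% × 49 mL = 1.19 mL
magnesium sulfate: C1V1 = C2V2 → 13 mM × 49 mL ÷ 2000 mM = 0.32 mL
ammonium chloride: C1V1 = C2V2 → 11.4 mM × 49 mL ÷ 291 mM = 1.92 mL
boric acid: 26.3 mg/L × 0.049 L = 1.29 mg
potassium chloride: 9.6 g/L × 0.049 L = 0.4704 g = 470.40 mg
raffinose: 24.7 g/L × 0.049 L = 1.21 g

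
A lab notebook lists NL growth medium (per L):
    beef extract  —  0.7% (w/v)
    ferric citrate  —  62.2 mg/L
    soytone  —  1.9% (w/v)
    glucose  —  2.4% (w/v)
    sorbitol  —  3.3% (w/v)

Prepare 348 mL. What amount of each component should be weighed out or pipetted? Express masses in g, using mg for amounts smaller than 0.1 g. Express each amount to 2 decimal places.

beef extract 2.44 g; ferric citrate 21.65 mg; soytone 6.61 g; glucose 8.35 g; sorbitol 11.48 g

Target volume = 348 mL = 0.348 L.
beef extract: 0.7% w/v = 7 g/L → 7 × 0.348 L = 2.44 g
ferric citrate: 62.2 mg/L × 0.348 L = 21.65 mg
soytone: 1.9% w/v = 19 g/L → 19 × 0.348 L = 6.61 g
glucose: 2.4 g per 100 mL × 348 mL ÷ 100 = 8.35 g
sorbitol: 3.3% w/v = 33 g/L → 33 × 0.348 L = 11.48 g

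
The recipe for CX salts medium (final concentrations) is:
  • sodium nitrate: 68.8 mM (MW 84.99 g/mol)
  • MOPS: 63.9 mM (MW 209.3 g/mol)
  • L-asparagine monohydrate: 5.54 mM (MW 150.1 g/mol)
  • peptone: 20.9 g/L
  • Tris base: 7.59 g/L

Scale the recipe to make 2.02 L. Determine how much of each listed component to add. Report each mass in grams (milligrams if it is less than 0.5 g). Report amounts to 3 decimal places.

Working volume: 2.02 L.
sodium nitrate: 68.8 mmol/L × 84.99 g/mol × 2.02 L ÷ 1000 = 11.812 g
MOPS: 63.9 mmol/L × 209.3 g/mol × 2.02 L ÷ 1000 = 27.016 g
L-asparagine monohydrate: 5.54 mmol/L × 150.1 g/mol × 2.02 L ÷ 1000 = 1.680 g
peptone: 20.9 g/L × 2.02 L = 42.218 g
Tris base: 7.59 g/L × 2.02 L = 15.332 g

sodium nitrate 11.812 g; MOPS 27.016 g; L-asparagine monohydrate 1.680 g; peptone 42.218 g; Tris base 15.332 g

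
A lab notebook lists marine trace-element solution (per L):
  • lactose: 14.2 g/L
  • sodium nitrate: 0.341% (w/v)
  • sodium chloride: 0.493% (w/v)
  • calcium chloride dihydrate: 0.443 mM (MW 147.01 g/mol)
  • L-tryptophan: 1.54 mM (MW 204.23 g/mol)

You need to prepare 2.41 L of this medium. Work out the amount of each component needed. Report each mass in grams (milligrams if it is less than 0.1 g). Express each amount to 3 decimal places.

Working volume: 2.41 L.
lactose: 14.2 g/L × 2.41 L = 34.222 g
sodium nitrate: 0.341% w/v = 3.41 g/L → 3.41 × 2.41 L = 8.218 g
sodium chloride: 0.493 g per 100 mL × 2410 mL ÷ 100 = 11.881 g
calcium chloride dihydrate: 0.443 mmol/L × 147.01 g/mol × 2.41 L ÷ 1000 = 0.157 g
L-tryptophan: 1.54 mmol/L × 204.23 g/mol × 2.41 L ÷ 1000 = 0.758 g

lactose 34.222 g; sodium nitrate 8.218 g; sodium chloride 11.881 g; calcium chloride dihydrate 0.157 g; L-tryptophan 0.758 g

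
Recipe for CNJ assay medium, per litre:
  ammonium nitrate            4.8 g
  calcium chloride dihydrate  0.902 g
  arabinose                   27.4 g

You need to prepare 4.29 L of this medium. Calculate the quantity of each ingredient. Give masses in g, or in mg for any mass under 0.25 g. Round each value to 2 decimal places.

Ratio of target to recipe volume: 4290 / 1000 = 4.29.
ammonium nitrate: 4.8 g × (4290 mL / 1000 mL) = 20.59 g
calcium chloride dihydrate: 0.902 g × (4290 mL / 1000 mL) = 3.87 g
arabinose: 27.4 g × (4290 mL / 1000 mL) = 117.55 g

ammonium nitrate 20.59 g; calcium chloride dihydrate 3.87 g; arabinose 117.55 g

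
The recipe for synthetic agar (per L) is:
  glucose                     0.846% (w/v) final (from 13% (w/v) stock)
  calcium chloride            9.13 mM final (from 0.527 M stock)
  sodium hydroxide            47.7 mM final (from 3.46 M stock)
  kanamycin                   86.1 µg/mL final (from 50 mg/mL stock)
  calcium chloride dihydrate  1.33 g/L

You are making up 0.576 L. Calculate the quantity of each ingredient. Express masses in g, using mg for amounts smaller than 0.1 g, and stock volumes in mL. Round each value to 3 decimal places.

glucose 37.484 mL; calcium chloride 9.979 mL; sodium hydroxide 7.941 mL; kanamycin 0.992 mL; calcium chloride dihydrate 0.766 g

Working volume: 0.576 L.
glucose: C1V1 = C2V2 → 0.846% ÷ 13% × 576 mL = 37.484 mL
calcium chloride: dilute stock: 9.13 mM × 576 mL ÷ 527 mM = 9.979 mL
sodium hydroxide: dilute stock: 47.7 mM × 576 mL ÷ 3460 mM = 7.941 mL
kanamycin: dilute stock: 86.1 µg/mL × 576 mL ÷ 50000 µg/mL = 0.992 mL
calcium chloride dihydrate: 1.33 g/L × 0.576 L = 0.766 g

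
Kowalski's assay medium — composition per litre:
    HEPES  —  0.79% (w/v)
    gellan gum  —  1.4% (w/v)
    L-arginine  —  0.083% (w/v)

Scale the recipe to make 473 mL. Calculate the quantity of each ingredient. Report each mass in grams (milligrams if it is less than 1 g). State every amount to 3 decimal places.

Scale factor relative to 1 L: 0.473.
HEPES: 0.79% w/v = 7.9 g/L → 7.9 × 0.473 L = 3.737 g
gellan gum: 1.4 g per 100 mL × 473 mL ÷ 100 = 6.622 g
L-arginine: 0.083% w/v = 0.83 g/L → 0.83 × 0.473 L = 0.39259 g = 392.590 mg

HEPES 3.737 g; gellan gum 6.622 g; L-arginine 392.590 mg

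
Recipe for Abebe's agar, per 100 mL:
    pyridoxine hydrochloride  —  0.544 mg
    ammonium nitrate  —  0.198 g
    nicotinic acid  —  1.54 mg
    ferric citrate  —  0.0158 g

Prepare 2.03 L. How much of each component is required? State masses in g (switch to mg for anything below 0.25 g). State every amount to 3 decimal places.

pyridoxine hydrochloride 11.043 mg; ammonium nitrate 4.019 g; nicotinic acid 31.262 mg; ferric citrate 0.321 g

Ratio of target to recipe volume: 2030 / 100 = 20.3.
pyridoxine hydrochloride: 0.544 mg × (2030 mL / 100 mL) = 11.043 mg
ammonium nitrate: 0.198 g × (2030 mL / 100 mL) = 4.019 g
nicotinic acid: 1.54 mg × (2030 mL / 100 mL) = 31.262 mg
ferric citrate: 0.0158 g × (2030 mL / 100 mL) = 0.321 g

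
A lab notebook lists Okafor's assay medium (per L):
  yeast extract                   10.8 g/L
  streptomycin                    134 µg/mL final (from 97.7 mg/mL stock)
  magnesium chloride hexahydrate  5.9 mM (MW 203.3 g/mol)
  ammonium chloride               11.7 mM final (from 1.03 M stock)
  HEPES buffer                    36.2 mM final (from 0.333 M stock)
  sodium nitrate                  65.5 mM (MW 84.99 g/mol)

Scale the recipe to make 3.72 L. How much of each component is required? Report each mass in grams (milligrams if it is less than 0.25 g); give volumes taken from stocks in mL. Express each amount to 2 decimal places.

Working volume: 3.72 L.
yeast extract: 10.8 g/L × 3.72 L = 40.18 g
streptomycin: C1V1 = C2V2 → 134 µg/mL × 3720 mL ÷ 97700 µg/mL = 5.10 mL
magnesium chloride hexahydrate: 5.9 mmol/L × 203.3 g/mol × 3.72 L ÷ 1000 = 4.46 g
ammonium chloride: dilute stock: 11.7 mM × 3720 mL ÷ 1030 mM = 42.26 mL
HEPES buffer: dilute stock: 36.2 mM × 3720 mL ÷ 333 mM = 404.40 mL
sodium nitrate: 65.5 mmol/L × 84.99 g/mol × 3.72 L ÷ 1000 = 20.71 g

yeast extract 40.18 g; streptomycin 5.10 mL; magnesium chloride hexahydrate 4.46 g; ammonium chloride 42.26 mL; HEPES buffer 404.40 mL; sodium nitrate 20.71 g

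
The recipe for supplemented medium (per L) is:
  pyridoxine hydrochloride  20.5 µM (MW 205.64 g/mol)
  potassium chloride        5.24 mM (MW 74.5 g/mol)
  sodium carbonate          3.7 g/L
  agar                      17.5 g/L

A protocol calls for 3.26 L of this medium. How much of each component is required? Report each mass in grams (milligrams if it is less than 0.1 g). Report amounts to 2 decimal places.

pyridoxine hydrochloride 13.74 mg; potassium chloride 1.27 g; sodium carbonate 12.06 g; agar 57.05 g

Scale factor relative to 1 L: 3.26.
pyridoxine hydrochloride: 20.5 µmol/L × 205.64 g/mol × 3.26 L ÷ 1000 = 13.74 mg
potassium chloride: 5.24 mmol/L × 74.5 g/mol × 3.26 L ÷ 1000 = 1.27 g
sodium carbonate: 3.7 g/L × 3.26 L = 12.06 g
agar: 17.5 g/L × 3.26 L = 57.05 g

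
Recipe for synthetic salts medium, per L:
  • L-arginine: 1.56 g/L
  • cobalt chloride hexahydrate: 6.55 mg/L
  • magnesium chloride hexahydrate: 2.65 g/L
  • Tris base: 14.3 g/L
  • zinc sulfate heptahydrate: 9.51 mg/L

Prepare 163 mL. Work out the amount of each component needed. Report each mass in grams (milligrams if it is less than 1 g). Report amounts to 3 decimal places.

Scale factor relative to 1 L: 0.163.
L-arginine: 1.56 g/L × 0.163 L = 0.25428 g = 254.280 mg
cobalt chloride hexahydrate: 6.55 mg/L × 0.163 L = 1.068 mg
magnesium chloride hexahydrate: 2.65 g/L × 0.163 L = 0.43195 g = 431.950 mg
Tris base: 14.3 g/L × 0.163 L = 2.331 g
zinc sulfate heptahydrate: 9.51 mg/L × 0.163 L = 1.550 mg

L-arginine 254.280 mg; cobalt chloride hexahydrate 1.068 mg; magnesium chloride hexahydrate 431.950 mg; Tris base 2.331 g; zinc sulfate heptahydrate 1.550 mg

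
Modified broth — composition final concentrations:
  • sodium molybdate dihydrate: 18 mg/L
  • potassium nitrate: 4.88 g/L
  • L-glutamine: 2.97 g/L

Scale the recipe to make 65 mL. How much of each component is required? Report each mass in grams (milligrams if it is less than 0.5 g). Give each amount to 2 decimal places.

sodium molybdate dihydrate 1.17 mg; potassium nitrate 317.20 mg; L-glutamine 193.05 mg

Working volume: 65 mL = 0.065 L.
sodium molybdate dihydrate: 18 mg/L × 0.065 L = 1.17 mg
potassium nitrate: 4.88 g/L × 0.065 L = 0.3172 g = 317.20 mg
L-glutamine: 2.97 g/L × 0.065 L = 0.19305 g = 193.05 mg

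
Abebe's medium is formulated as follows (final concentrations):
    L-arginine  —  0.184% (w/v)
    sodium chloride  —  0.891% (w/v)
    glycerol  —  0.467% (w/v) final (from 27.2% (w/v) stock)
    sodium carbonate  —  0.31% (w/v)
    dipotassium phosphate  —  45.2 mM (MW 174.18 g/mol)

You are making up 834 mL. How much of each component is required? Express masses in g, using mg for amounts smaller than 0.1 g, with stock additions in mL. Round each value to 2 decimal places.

Working volume: 834 mL = 0.834 L.
L-arginine: 0.184% w/v = 1.84 g/L → 1.84 × 0.834 L = 1.53 g
sodium chloride: 0.891 g per 100 mL × 834 mL ÷ 100 = 7.43 g
glycerol: dilute stock: 0.467% ÷ 27.2% × 834 mL = 14.32 mL
sodium carbonate: 0.31 g per 100 mL × 834 mL ÷ 100 = 2.59 g
dipotassium phosphate: 45.2 mmol/L × 174.18 g/mol × 0.834 L ÷ 1000 = 6.57 g

L-arginine 1.53 g; sodium chloride 7.43 g; glycerol 14.32 mL; sodium carbonate 2.59 g; dipotassium phosphate 6.57 g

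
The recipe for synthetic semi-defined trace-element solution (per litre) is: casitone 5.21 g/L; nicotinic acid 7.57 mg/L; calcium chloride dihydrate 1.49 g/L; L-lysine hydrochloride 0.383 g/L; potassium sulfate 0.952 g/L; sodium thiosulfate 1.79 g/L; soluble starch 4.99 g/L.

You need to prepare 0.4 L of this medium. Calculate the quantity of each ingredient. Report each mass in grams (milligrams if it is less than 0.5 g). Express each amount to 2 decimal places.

Working volume: 0.4 L.
casitone: 5.21 g/L × 0.4 L = 2.08 g
nicotinic acid: 7.57 mg/L × 0.4 L = 3.03 mg
calcium chloride dihydrate: 1.49 g/L × 0.4 L = 0.60 g
L-lysine hydrochloride: 0.383 g/L × 0.4 L = 0.1532 g = 153.20 mg
potassium sulfate: 0.952 g/L × 0.4 L = 0.3808 g = 380.80 mg
sodium thiosulfate: 1.79 g/L × 0.4 L = 0.72 g
soluble starch: 4.99 g/L × 0.4 L = 2.00 g

casitone 2.08 g; nicotinic acid 3.03 mg; calcium chloride dihydrate 0.60 g; L-lysine hydrochloride 153.20 mg; potassium sulfate 380.80 mg; sodium thiosulfate 0.72 g; soluble starch 2.00 g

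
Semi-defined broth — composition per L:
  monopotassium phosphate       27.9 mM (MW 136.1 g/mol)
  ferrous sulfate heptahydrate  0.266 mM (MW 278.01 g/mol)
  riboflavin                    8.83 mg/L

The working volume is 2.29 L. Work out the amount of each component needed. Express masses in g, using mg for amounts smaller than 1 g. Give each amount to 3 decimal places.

monopotassium phosphate 8.696 g; ferrous sulfate heptahydrate 169.347 mg; riboflavin 20.221 mg

Scale factor relative to 1 L: 2.29.
monopotassium phosphate: 27.9 mmol/L × 136.1 g/mol × 2.29 L ÷ 1000 = 8.696 g
ferrous sulfate heptahydrate: 0.266 mmol/L × 278.01 mg/mmol × 2.29 L = 169.347 mg
riboflavin: 8.83 mg/L × 2.29 L = 20.221 mg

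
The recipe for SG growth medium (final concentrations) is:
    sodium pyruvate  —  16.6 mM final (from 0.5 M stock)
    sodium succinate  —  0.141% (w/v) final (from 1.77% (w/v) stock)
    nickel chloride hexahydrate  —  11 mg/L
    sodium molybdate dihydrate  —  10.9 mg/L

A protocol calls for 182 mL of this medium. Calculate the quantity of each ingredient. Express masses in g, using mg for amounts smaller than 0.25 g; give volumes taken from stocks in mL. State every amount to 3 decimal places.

Working volume: 182 mL = 0.182 L.
sodium pyruvate: V = C2·V2/C1 = 16.6 mM × 182 mL ÷ 500 mM = 6.042 mL
sodium succinate: C1V1 = C2V2 → 0.141% ÷ 1.77% × 182 mL = 14.498 mL
nickel chloride hexahydrate: 11 mg/L × 0.182 L = 2.002 mg
sodium molybdate dihydrate: 10.9 mg/L × 0.182 L = 1.984 mg

sodium pyruvate 6.042 mL; sodium succinate 14.498 mL; nickel chloride hexahydrate 2.002 mg; sodium molybdate dihydrate 1.984 mg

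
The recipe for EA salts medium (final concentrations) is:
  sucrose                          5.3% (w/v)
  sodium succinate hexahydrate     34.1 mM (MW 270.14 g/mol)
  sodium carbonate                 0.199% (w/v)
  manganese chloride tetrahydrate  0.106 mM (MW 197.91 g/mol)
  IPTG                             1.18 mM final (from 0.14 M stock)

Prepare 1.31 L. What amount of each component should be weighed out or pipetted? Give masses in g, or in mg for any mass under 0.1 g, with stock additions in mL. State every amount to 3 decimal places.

sucrose 69.430 g; sodium succinate hexahydrate 12.067 g; sodium carbonate 2.607 g; manganese chloride tetrahydrate 27.482 mg; IPTG 11.041 mL

Scale factor relative to 1 L: 1.31.
sucrose: 5.3 g per 100 mL × 1310 mL ÷ 100 = 69.430 g
sodium succinate hexahydrate: 34.1 mmol/L × 270.14 g/mol × 1.31 L ÷ 1000 = 12.067 g
sodium carbonate: 0.199 g per 100 mL × 1310 mL ÷ 100 = 2.607 g
manganese chloride tetrahydrate: 0.106 mmol/L × 197.91 mg/mmol × 1.31 L = 27.482 mg
IPTG: V = C2·V2/C1 = 1.18 mM × 1310 mL ÷ 140 mM = 11.041 mL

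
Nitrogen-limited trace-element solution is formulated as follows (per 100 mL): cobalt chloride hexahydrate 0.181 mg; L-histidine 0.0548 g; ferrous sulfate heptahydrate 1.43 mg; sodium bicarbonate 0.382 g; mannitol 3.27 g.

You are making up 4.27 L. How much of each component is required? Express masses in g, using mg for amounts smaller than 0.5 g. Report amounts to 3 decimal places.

cobalt chloride hexahydrate 7.729 mg; L-histidine 2.340 g; ferrous sulfate heptahydrate 61.061 mg; sodium bicarbonate 16.311 g; mannitol 139.629 g

Scale factor = 4270 mL / 100 mL = 42.7.
cobalt chloride hexahydrate: 0.181 mg × (4270 mL / 100 mL) = 7.729 mg
L-histidine: 0.0548 g × (4270 mL / 100 mL) = 2.340 g
ferrous sulfate heptahydrate: 1.43 mg × (4270 mL / 100 mL) = 61.061 mg
sodium bicarbonate: 0.382 g × (4270 mL / 100 mL) = 16.311 g
mannitol: 3.27 g × (4270 mL / 100 mL) = 139.629 g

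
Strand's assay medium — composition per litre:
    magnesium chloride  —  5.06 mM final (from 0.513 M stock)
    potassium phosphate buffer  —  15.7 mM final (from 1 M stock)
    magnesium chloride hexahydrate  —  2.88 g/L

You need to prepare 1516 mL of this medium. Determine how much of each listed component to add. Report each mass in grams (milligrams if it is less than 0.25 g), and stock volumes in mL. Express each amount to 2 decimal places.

Target volume = 1516 mL = 1.516 L.
magnesium chloride: dilute stock: 5.06 mM × 1516 mL ÷ 513 mM = 14.95 mL
potassium phosphate buffer: dilute stock: 15.7 mM × 1516 mL ÷ 1000 mM = 23.80 mL
magnesium chloride hexahydrate: 2.88 g/L × 1.516 L = 4.37 g

magnesium chloride 14.95 mL; potassium phosphate buffer 23.80 mL; magnesium chloride hexahydrate 4.37 g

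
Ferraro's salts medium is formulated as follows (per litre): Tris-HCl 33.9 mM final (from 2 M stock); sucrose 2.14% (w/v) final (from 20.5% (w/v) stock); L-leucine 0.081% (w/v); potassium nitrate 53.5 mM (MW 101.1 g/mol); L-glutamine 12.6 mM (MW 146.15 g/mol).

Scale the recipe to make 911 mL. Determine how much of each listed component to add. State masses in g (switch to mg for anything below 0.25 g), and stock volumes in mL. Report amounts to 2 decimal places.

Tris-HCl 15.44 mL; sucrose 95.10 mL; L-leucine 0.74 g; potassium nitrate 4.93 g; L-glutamine 1.68 g

Scale factor relative to 1 L: 0.911.
Tris-HCl: dilute stock: 33.9 mM × 911 mL ÷ 2000 mM = 15.44 mL
sucrose: C1V1 = C2V2 → 2.14% ÷ 20.5% × 911 mL = 95.10 mL
L-leucine: 0.081% w/v = 0.81 g/L → 0.81 × 0.911 L = 0.74 g
potassium nitrate: 53.5 mmol/L × 101.1 g/mol × 0.911 L ÷ 1000 = 4.93 g
L-glutamine: 12.6 mmol/L × 146.15 g/mol × 0.911 L ÷ 1000 = 1.68 g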